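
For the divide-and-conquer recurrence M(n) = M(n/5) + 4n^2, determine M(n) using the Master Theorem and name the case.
Master Theorem template: M(n) = a·M(n/b) + f(n).
Here: a=1, b=5, f(n)=4n^2
Compute log_b(a) = log_5(1) = 0.
f(n) = 4n^2 = Ω(n^(0+ε)) with ε = 2, and the regularity condition holds (a·f(n/b) = (a/b^2)·f(n) with a/b^2 = 5^-2 < 1). Case 3: M(n) = Θ(f(n)) = Θ(n^2).

Case 3: M(n) = Θ(n^2)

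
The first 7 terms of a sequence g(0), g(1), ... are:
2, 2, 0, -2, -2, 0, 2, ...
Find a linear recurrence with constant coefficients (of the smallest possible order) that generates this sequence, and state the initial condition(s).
Look for the lowest-order linear relation among consecutive terms.
Observation: g(n) - 1·g(n-1) - (-1)·g(n-2) = 0 holds for the shown terms, and no order-1 relation g(n) = α·g(n-1) + β fits.
Check at n=3: 1·0 + (-1)·2 = -2. ✓

g(n) = g(n-1) - g(n-2), g(0) = 2, g(1) = 2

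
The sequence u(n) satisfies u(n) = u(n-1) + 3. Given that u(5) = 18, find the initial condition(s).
u(5) = u(0) + 5·3, so u(0) = 18 - 15 = 3.

u(0) = 3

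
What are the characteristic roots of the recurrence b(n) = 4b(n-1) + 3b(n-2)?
Substitute b(n) = rⁿ and divide through by rⁿ⁻²: r² - 4r - 3 = 0
Discriminant: 4² + 4·3 = 28, not a perfect square, so by the quadratic formula r = (4 ± √28)/2.
General solution: b(n) = A·r₁ⁿ + B·r₂ⁿ where r₁,r₂ = (4 ± √28)/2

Characteristic: r² - 4r - 3 = 0, Roots: r = (4 ± √28)/2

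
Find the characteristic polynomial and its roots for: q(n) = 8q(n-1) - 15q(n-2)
Substitute q(n) = rⁿ and divide through by rⁿ⁻²: r² - 8r + 15 = 0
Factor: (r - 5)(r - 3) = 0, so r = 5, 3.
General solution: q(n) = A·5ⁿ + B·3ⁿ

Characteristic: r² - 8r + 15 = 0, Roots: r = 5, 3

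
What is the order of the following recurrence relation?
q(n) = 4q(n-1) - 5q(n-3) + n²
The order is the largest lag k for which q(n-k) appears. Here the deepest term is q(n-3) (the n² term is non-homogeneous and does not affect the order), so the order is 3.

Order 3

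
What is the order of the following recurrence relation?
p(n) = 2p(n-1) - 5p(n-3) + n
The order is the largest lag k for which p(n-k) appears. Here the deepest term is p(n-3) (the n term is non-homogeneous and does not affect the order), so the order is 3.

Order 3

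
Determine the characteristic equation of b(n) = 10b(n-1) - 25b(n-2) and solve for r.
Substitute b(n) = rⁿ and divide through by rⁿ⁻²: r² - 10r + 25 = 0
Factor: (r - 5)² = 0, so r = 5 (double root).
General solution: b(n) = (A + Bn)·5ⁿ

Characteristic: r² - 10r + 25 = 0, Roots: r = 5 (double root)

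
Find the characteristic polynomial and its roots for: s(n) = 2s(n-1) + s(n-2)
Substitute s(n) = rⁿ and divide through by rⁿ⁻²: r² - 2r - 1 = 0
Discriminant: 2² + 4·1 = 8, not a perfect square, so by the quadratic formula r = (2 ± √8)/2.
General solution: s(n) = A·r₁ⁿ + B·r₂ⁿ where r₁,r₂ = (2 ± √8)/2

Characteristic: r² - 2r - 1 = 0, Roots: r = (2 ± √8)/2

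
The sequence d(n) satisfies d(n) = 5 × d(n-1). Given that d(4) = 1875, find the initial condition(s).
In general d(n) = 5ⁿ · d(0). At n = 4: d(0) = d(4) / 5^4 = 1875 / 625 = 3.

d(0) = 3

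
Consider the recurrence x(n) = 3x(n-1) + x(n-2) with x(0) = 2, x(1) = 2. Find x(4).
Computing the sequence terms:
2, 2, 8, 26, 86

86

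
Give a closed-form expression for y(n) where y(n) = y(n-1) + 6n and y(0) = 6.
Recurrence: y(n) = y(n-1) + 6n, initial: y(0) = 6.
Telescoping: y(n) = y(0) + 6·Σᵢ₌₁ⁿ i = 6 + 6·n(n+1)/2.

y(n) = 6·n(n+1)/2 + 6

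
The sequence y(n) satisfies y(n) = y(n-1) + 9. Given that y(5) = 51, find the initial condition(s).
y(5) = y(0) + 5·9, so y(0) = 51 - 45 = 6.

y(0) = 6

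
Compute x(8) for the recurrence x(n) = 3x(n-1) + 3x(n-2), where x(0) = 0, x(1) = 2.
Computing the sequence terms:
0, 2, 6, 24, 90, 342, 1296, 4914, 18630

18630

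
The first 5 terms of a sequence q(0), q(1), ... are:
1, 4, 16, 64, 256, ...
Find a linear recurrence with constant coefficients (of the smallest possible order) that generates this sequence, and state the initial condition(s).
Look for the lowest-order linear relation among consecutive terms.
Observation: each term is 4× the previous.
Check at n=2: 4·4 = 16. ✓

q(n) = 4 × q(n-1), q(0) = 1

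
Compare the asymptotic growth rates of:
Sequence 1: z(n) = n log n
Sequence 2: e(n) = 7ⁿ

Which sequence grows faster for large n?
Comparing growth rates:
Growth-rate hierarchy: log n ≺ any polynomial ≺ any exponential cⁿ (c>1) ≺ n! ≺ nⁿ.
exponential base 7 dominates polynomial degree 1 (with log factor) asymptotically.

e(n) grows faster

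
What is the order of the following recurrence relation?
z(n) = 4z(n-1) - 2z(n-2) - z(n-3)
The order is the largest lag k for which z(n-k) appears. Here the deepest term is z(n-3), so the order is 3.

Order 3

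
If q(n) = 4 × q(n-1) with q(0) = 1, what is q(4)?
Computing step by step:
q(0) = 1
q(1) = 4 × 1 = 4
q(2) = 4 × 4 = 16
q(3) = 4 × 16 = 64
q(4) = 4 × 64 = 256

256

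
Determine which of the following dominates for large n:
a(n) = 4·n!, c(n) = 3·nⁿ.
Comparing growth rates:
Growth-rate hierarchy: log n ≺ any polynomial ≺ any exponential cⁿ (c>1) ≺ n! ≺ nⁿ.
super-exponential nⁿ dominates factorial asymptotically.

c(n) grows faster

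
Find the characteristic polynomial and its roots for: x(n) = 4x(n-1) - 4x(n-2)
Substitute x(n) = rⁿ and divide through by rⁿ⁻²: r² - 4r + 4 = 0
Factor: (r - 2)² = 0, so r = 2 (double root).
General solution: x(n) = (A + Bn)·2ⁿ

Characteristic: r² - 4r + 4 = 0, Roots: r = 2 (double root)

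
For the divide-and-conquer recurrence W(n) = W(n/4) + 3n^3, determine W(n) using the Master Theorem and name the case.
Master Theorem template: W(n) = a·W(n/b) + f(n).
Here: a=1, b=4, f(n)=3n^3
Compute log_b(a) = log_4(1) = 0.
f(n) = 3n^3 = Ω(n^(0+ε)) with ε = 3, and the regularity condition holds (a·f(n/b) = (a/b^3)·f(n) with a/b^3 = 4^-3 < 1). Case 3: W(n) = Θ(f(n)) = Θ(n^3).

Case 3: W(n) = Θ(n^3)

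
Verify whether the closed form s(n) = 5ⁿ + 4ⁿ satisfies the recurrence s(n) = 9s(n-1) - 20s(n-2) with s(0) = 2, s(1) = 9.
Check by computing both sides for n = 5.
From the recurrence with s(0) = 2, s(1) = 9:
  s(0) = 2, s(1) = 9, s(2) = 41, s(3) = 189, s(4) = 881, s(5) = 4149
  so the recurrence gives s(5) = 4149.
From the proposed closed form s(n) = 5ⁿ + 4ⁿ:
  s(5) = 4149.
Both sides give 4149 at n = 5, and the initial condition(s) match, so the closed form is consistent.

Yes, the closed form is correct.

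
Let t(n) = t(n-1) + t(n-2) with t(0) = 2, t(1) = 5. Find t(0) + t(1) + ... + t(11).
Computing the sequence terms: 2, 5, 7, 12, 19, 31, 50, 81, 131, 212, 343, 555
Adding these values together:

1448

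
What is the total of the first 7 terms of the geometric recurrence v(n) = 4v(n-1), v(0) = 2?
Computing the sequence terms: 2, 8, 32, 128, 512, 2048, 8192
Adding these values together:

10922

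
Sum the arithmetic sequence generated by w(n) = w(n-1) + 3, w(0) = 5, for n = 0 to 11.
Computing the sequence terms: 5, 8, 11, 14, 17, 20, 23, 26, 29, 32, 35, 38
Adding these values together:

258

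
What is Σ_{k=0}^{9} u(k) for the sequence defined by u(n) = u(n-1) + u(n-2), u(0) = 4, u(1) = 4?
Computing the sequence terms: 4, 4, 8, 12, 20, 32, 52, 84, 136, 220
Adding these values together:

572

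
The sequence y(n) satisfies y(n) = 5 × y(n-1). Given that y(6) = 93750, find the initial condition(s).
In general y(n) = 5ⁿ · y(0). At n = 6: y(0) = y(6) / 5^6 = 93750 / 15625 = 6.

y(0) = 6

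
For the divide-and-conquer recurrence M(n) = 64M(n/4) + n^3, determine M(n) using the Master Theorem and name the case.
Master Theorem template: M(n) = a·M(n/b) + f(n).
Here: a=64, b=4, f(n)=n^3
Compute log_b(a) = log_4(64) = 3.
f(n) = n^3 = Θ(n^3). Case 2: M(n) = Θ(n^3 log n).

Case 2: M(n) = Θ(n^3 log n)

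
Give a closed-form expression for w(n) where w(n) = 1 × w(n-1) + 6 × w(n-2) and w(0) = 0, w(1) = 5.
Recurrence: w(n) = 1 × w(n-1) + 6 × w(n-2), initial: w(0) = 0, w(1) = 5.
Characteristic equation: r² - 1r - 6 = 0, which factors as (r - 3)(r + 2) = 0, so r = 3, -2. General solution w(n) = A·3ⁿ + B·(-2)ⁿ. From w(0) = 0: A + B = 0. From w(1) = 5: 3A - 2B = 5. Solving gives A = 1, B = -1.

w(n) = 3ⁿ - (-2)ⁿ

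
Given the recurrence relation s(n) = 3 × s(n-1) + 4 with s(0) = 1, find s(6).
Computing step by step:
s(0) = 1
s(1) = 3 × 1 + 4 = 7
s(2) = 3 × 7 + 4 = 25
s(3) = 3 × 25 + 4 = 79
s(4) = 3 × 79 + 4 = 241
s(5) = 3 × 241 + 4 = 727
s(6) = 3 × 727 + 4 = 2185

2185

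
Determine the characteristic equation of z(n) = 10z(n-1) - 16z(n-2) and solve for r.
Substitute z(n) = rⁿ and divide through by rⁿ⁻²: r² - 10r + 16 = 0
Factor: (r - 8)(r - 2) = 0, so r = 8, 2.
General solution: z(n) = A·8ⁿ + B·2ⁿ

Characteristic: r² - 10r + 16 = 0, Roots: r = 8, 2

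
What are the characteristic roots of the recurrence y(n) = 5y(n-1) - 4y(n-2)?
Substitute y(n) = rⁿ and divide through by rⁿ⁻²: r² - 5r + 4 = 0
Factor: (r - 1)(r - 4) = 0, so r = 1, 4.
General solution: y(n) = A·1ⁿ + B·4ⁿ

Characteristic: r² - 5r + 4 = 0, Roots: r = 1, 4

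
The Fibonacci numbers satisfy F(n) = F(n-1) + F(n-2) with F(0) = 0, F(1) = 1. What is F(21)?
Computing the sequence terms:
0, 1, 1, 2, 3, 5, 8, 13, 21, 34, 55, 89, 144, 233, 377, 610, 987, 1597, 2584, 4181, 6765, 10946

10946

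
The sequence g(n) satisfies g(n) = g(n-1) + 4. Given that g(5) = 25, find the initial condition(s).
g(5) = g(0) + 5·4, so g(0) = 25 - 20 = 5.

g(0) = 5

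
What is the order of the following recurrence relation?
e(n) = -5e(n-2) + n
The order is the largest lag k for which e(n-k) appears. Here the deepest term is e(n-2) (the n term is non-homogeneous and does not affect the order), so the order is 2.

Order 2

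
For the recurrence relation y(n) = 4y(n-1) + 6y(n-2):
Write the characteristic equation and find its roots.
Substitute y(n) = rⁿ and divide through by rⁿ⁻²: r² - 4r - 6 = 0
Discriminant: 4² + 4·6 = 40, not a perfect square, so by the quadratic formula r = (4 ± √40)/2.
General solution: y(n) = A·r₁ⁿ + B·r₂ⁿ where r₁,r₂ = (4 ± √40)/2

Characteristic: r² - 4r - 6 = 0, Roots: r = (4 ± √40)/2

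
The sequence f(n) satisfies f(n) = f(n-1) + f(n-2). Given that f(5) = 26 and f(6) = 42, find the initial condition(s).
Work backwards using f(k) = f(k+2) - f(k+1):
f(4) = f(6) - f(5) = 42 - 26 = 16
f(3) = f(5) - f(4) = 26 - 16 = 10
f(2) = f(4) - f(3) = 16 - 10 = 6
f(1) = f(3) - f(2) = 10 - 6 = 4
f(0) = f(2) - f(1) = 6 - 4 = 2

f(0) = 2, f(1) = 4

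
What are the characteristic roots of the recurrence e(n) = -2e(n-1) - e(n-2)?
Substitute e(n) = rⁿ and divide through by rⁿ⁻²: r² + 2r + 1 = 0
Factor: (r + 1)² = 0, so r = -1 (double root).
General solution: e(n) = (A + Bn)·(-1)ⁿ

Characteristic: r² + 2r + 1 = 0, Roots: r = -1 (double root)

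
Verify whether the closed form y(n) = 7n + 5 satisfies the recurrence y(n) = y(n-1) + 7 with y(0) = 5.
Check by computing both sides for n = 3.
From the recurrence with y(0) = 5:
  y(0) = 5, y(1) = 12, y(2) = 19, y(3) = 26
  so the recurrence gives y(3) = 26.
From the proposed closed form y(n) = 7n + 5:
  y(3) = 26.
Both sides give 26 at n = 3, and the initial condition(s) match, so the closed form is consistent.

Yes, the closed form is correct.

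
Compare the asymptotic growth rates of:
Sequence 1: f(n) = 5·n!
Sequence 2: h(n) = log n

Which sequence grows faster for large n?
Comparing growth rates:
Growth-rate hierarchy: log n ≺ any polynomial ≺ any exponential cⁿ (c>1) ≺ n! ≺ nⁿ.
factorial dominates logarithmic asymptotically.

f(n) grows faster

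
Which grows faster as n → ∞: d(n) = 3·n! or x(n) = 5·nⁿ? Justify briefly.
Comparing growth rates:
Growth-rate hierarchy: log n ≺ any polynomial ≺ any exponential cⁿ (c>1) ≺ n! ≺ nⁿ.
super-exponential nⁿ dominates factorial asymptotically.

x(n) grows faster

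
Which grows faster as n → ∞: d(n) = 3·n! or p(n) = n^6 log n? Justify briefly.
Comparing growth rates:
Growth-rate hierarchy: log n ≺ any polynomial ≺ any exponential cⁿ (c>1) ≺ n! ≺ nⁿ.
factorial dominates polynomial degree 6 (with log factor) asymptotically.

d(n) grows faster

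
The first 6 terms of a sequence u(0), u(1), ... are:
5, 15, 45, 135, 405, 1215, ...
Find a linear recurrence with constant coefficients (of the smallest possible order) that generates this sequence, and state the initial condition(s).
Look for the lowest-order linear relation among consecutive terms.
Observation: each term is 3× the previous.
Check at n=2: 3·15 = 45. ✓

u(n) = 3 × u(n-1), u(0) = 5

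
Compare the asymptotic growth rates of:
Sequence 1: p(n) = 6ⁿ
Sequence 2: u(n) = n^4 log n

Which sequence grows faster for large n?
Comparing growth rates:
Growth-rate hierarchy: log n ≺ any polynomial ≺ any exponential cⁿ (c>1) ≺ n! ≺ nⁿ.
exponential base 6 dominates polynomial degree 4 (with log factor) asymptotically.

p(n) grows faster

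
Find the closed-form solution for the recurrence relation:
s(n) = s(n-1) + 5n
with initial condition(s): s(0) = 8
Recurrence: s(n) = s(n-1) + 5n, initial: s(0) = 8.
Telescoping: s(n) = s(0) + 5·Σᵢ₌₁ⁿ i = 8 + 5·n(n+1)/2.

s(n) = 5·n(n+1)/2 + 8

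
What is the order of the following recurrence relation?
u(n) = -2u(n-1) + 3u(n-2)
The order is the largest lag k for which u(n-k) appears. Here the deepest term is u(n-2), so the order is 2.

Order 2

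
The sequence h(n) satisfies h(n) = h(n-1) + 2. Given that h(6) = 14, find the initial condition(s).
h(6) = h(0) + 6·2, so h(0) = 14 - 12 = 2.

h(0) = 2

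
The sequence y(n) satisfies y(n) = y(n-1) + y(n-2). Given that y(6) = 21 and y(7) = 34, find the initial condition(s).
Work backwards using y(k) = y(k+2) - y(k+1):
y(5) = y(7) - y(6) = 34 - 21 = 13
y(4) = y(6) - y(5) = 21 - 13 = 8
y(3) = y(5) - y(4) = 13 - 8 = 5
y(2) = y(4) - y(3) = 8 - 5 = 3
y(1) = y(3) - y(2) = 5 - 3 = 2
y(0) = y(2) - y(1) = 3 - 2 = 1

y(0) = 1, y(1) = 2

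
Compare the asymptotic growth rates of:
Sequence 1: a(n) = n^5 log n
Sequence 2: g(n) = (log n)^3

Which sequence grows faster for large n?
Comparing growth rates:
Growth-rate hierarchy: log n ≺ any polynomial ≺ any exponential cⁿ (c>1) ≺ n! ≺ nⁿ.
polynomial degree 5 (with log factor) dominates polylogarithmic (log n)^3 asymptotically.

a(n) grows faster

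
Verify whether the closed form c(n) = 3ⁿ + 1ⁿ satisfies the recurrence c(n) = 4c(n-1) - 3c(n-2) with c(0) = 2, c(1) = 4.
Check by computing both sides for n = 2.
From the recurrence with c(0) = 2, c(1) = 4:
  c(0) = 2, c(1) = 4, c(2) = 10
  so the recurrence gives c(2) = 10.
From the proposed closed form c(n) = 3ⁿ + 1ⁿ:
  c(2) = 10.
Both sides give 10 at n = 2, and the initial condition(s) match, so the closed form is consistent.

Yes, the closed form is correct.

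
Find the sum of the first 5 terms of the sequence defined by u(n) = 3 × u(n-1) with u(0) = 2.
Computing the sequence terms: 2, 6, 18, 54, 162
Adding these values together:

242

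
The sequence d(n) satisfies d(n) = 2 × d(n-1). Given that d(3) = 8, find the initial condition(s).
In general d(n) = 2ⁿ · d(0). At n = 3: d(0) = d(3) / 2^3 = 8 / 8 = 1.

d(0) = 1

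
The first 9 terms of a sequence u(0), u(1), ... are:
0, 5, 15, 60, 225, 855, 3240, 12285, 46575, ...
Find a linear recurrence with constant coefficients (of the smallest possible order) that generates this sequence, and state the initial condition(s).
Look for the lowest-order linear relation among consecutive terms.
Observation: u(n) - 3·u(n-1) - (3)·u(n-2) = 0 holds for the shown terms, and no order-1 relation u(n) = α·u(n-1) + β fits.
Check at n=3: 3·15 + (3)·5 = 60. ✓

u(n) = 3u(n-1) + 3u(n-2), u(0) = 0, u(1) = 5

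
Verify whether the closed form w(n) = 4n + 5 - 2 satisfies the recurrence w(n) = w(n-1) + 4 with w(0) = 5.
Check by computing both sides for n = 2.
From the recurrence with w(0) = 5:
  w(0) = 5, w(1) = 9, w(2) = 13
  so the recurrence gives w(2) = 13.
From the proposed closed form w(n) = 4n + 5 - 2:
  w(2) = 11.
The recurrence gives 13 but the closed form gives 11, so the closed form does not satisfy the recurrence.

No, the closed form is incorrect.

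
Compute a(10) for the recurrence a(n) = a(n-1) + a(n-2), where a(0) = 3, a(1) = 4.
Computing the sequence terms:
3, 4, 7, 11, 18, 29, 47, 76, 123, 199, 322

322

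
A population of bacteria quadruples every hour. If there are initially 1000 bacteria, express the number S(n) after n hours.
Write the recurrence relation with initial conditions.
Each hour multiplies the count by 4, so the count after n hours depends only on the count after n-1 hours: S(n) = 4 × S(n-1). The starting count gives S(0) = 1000.
Unrolling n times gives the closed form S(n) = 1000 × 4ⁿ.

S(n) = 4 × S(n-1), S(0) = 1000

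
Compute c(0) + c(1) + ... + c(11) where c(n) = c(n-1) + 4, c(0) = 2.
Computing the sequence terms: 2, 6, 10, 14, 18, 22, 26, 30, 34, 38, 42, 46
Adding these values together:

288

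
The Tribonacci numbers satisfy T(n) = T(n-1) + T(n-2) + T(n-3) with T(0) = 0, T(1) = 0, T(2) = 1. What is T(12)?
Computing the sequence terms:
0, 0, 1, 1, 2, 4, 7, 13, 24, 44, 81, 149, 274

274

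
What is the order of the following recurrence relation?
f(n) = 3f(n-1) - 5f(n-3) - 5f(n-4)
The order is the largest lag k for which f(n-k) appears. Here the deepest term is f(n-4), so the order is 4.

Order 4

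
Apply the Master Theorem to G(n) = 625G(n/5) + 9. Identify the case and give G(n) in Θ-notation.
Master Theorem template: G(n) = a·G(n/b) + f(n).
Here: a=625, b=5, f(n)=9
Compute log_b(a) = log_5(625) = 4.
f(n) = 9 = O(n^(4-ε)) with ε = 4. Case 1: G(n) = Θ(n^log_b(a)) = Θ(n^4).

Case 1: G(n) = Θ(n^4)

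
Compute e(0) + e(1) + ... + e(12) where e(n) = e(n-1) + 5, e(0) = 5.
Computing the sequence terms: 5, 10, 15, 20, 25, 30, 35, 40, 45, 50, 55, 60, 65
Adding these values together:

455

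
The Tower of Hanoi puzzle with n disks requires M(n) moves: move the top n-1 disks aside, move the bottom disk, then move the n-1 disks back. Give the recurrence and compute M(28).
Moving n disks = move the top n-1 disks aside (M(n-1) moves) + move the largest disk (1 move) + move the n-1 disks back on top (M(n-1) moves), so M(n) = 2M(n-1) + 1, with M(1) = 1 (a single disk takes one move).
First terms: 1, 3, 7, 15, 31, 63, … — each is one less than a power of 2. Indeed M(n) + 1 = 2(M(n-1) + 1) with M(1) + 1 = 2, so M(n) + 1 = 2ⁿ and M(n) = 2ⁿ - 1.
Hence M(28) = 2^28 - 1 = 268435456 - 1 = 268435455.

M(n) = 2M(n-1) + 1, M(1) = 1; M(28) = 268435455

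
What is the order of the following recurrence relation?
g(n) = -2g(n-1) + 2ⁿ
The order is the largest lag k for which g(n-k) appears. Here the deepest term is g(n-1) (the 2ⁿ term is non-homogeneous and does not affect the order), so the order is 1.

Order 1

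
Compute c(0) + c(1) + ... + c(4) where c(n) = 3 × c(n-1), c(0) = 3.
Computing the sequence terms: 3, 9, 27, 81, 243
Adding these values together:

363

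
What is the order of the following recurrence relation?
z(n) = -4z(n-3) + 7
The order is the largest lag k for which z(n-k) appears. Here the deepest term is z(n-3) (the 7 term is non-homogeneous and does not affect the order), so the order is 3.

Order 3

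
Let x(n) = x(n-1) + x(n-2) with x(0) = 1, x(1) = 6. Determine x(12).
Computing the sequence terms:
1, 6, 7, 13, 20, 33, 53, 86, 139, 225, 364, 589, 953

953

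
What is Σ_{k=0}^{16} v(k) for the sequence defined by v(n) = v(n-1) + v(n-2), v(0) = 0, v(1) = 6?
Computing the sequence terms: 0, 6, 6, 12, 18, 30, 48, 78, 126, 204, 330, 534, 864, 1398, 2262, 3660, 5922
Adding these values together:

15498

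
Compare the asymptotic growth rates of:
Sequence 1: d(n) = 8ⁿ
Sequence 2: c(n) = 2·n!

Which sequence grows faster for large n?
Comparing growth rates:
Growth-rate hierarchy: log n ≺ any polynomial ≺ any exponential cⁿ (c>1) ≺ n! ≺ nⁿ.
factorial dominates exponential base 8 asymptotically.

c(n) grows faster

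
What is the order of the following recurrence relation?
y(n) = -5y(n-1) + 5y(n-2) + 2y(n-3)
The order is the largest lag k for which y(n-k) appears. Here the deepest term is y(n-3), so the order is 3.

Order 3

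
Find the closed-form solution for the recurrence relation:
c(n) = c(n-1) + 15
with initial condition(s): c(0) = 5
Recurrence: c(n) = c(n-1) + 15, initial: c(0) = 5.
Each step adds 15, so c(n) = c(0) + 15n = 15n + 5.

c(n) = 15n + 5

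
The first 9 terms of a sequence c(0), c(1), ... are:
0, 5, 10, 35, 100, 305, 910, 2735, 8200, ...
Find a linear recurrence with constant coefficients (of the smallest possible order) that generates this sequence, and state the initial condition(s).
Look for the lowest-order linear relation among consecutive terms.
Observation: c(n) - 2·c(n-1) - (3)·c(n-2) = 0 holds for the shown terms, and no order-1 relation c(n) = α·c(n-1) + β fits.
Check at n=3: 2·10 + (3)·5 = 35. ✓

c(n) = 2c(n-1) + 3c(n-2), c(0) = 0, c(1) = 5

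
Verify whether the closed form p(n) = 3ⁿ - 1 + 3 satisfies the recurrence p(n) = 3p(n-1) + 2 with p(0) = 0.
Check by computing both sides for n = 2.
From the recurrence with p(0) = 0:
  p(0) = 0, p(1) = 2, p(2) = 8
  so the recurrence gives p(2) = 8.
From the proposed closed form p(n) = 3ⁿ - 1 + 3:
  p(2) = 11.
The recurrence gives 8 but the closed form gives 11, so the closed form does not satisfy the recurrence.

No, the closed form is incorrect.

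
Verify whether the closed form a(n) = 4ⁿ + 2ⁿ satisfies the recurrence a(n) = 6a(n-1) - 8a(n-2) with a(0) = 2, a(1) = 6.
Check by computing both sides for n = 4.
From the recurrence with a(0) = 2, a(1) = 6:
  a(0) = 2, a(1) = 6, a(2) = 20, a(3) = 72, a(4) = 272
  so the recurrence gives a(4) = 272.
From the proposed closed form a(n) = 4ⁿ + 2ⁿ:
  a(4) = 272.
Both sides give 272 at n = 4, and the initial condition(s) match, so the closed form is consistent.

Yes, the closed form is correct.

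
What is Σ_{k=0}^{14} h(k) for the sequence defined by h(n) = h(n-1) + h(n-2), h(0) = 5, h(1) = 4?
Computing the sequence terms: 5, 4, 9, 13, 22, 35, 57, 92, 149, 241, 390, 631, 1021, 1652, 2673
Adding these values together:

6994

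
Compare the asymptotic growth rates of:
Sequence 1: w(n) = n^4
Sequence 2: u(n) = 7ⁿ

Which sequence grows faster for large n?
Comparing growth rates:
Growth-rate hierarchy: log n ≺ any polynomial ≺ any exponential cⁿ (c>1) ≺ n! ≺ nⁿ.
exponential base 7 dominates polynomial degree 4 asymptotically.

u(n) grows faster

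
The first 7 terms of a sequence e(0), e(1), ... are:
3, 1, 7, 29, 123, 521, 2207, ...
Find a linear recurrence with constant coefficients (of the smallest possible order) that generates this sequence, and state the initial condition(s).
Look for the lowest-order linear relation among consecutive terms.
Observation: e(n) - 4·e(n-1) - (1)·e(n-2) = 0 holds for the shown terms, and no order-1 relation e(n) = α·e(n-1) + β fits.
Check at n=3: 4·7 + (1)·1 = 29. ✓

e(n) = 4e(n-1) + e(n-2), e(0) = 3, e(1) = 1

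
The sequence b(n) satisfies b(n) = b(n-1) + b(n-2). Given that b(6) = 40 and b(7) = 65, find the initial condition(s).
Work backwards using b(k) = b(k+2) - b(k+1):
b(5) = b(7) - b(6) = 65 - 40 = 25
b(4) = b(6) - b(5) = 40 - 25 = 15
b(3) = b(5) - b(4) = 25 - 15 = 10
b(2) = b(4) - b(3) = 15 - 10 = 5
b(1) = b(3) - b(2) = 10 - 5 = 5
b(0) = b(2) - b(1) = 5 - 5 = 0

b(0) = 0, b(1) = 5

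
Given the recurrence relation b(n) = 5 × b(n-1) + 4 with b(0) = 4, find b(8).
Computing step by step:
b(0) = 4
b(1) = 5 × 4 + 4 = 24
b(2) = 5 × 24 + 4 = 124
b(3) = 5 × 124 + 4 = 624
b(4) = 5 × 624 + 4 = 3124
b(5) = 5 × 3124 + 4 = 15624
b(6) = 5 × 15624 + 4 = 78124
b(7) = 5 × 78124 + 4 = 390624
b(8) = 5 × 390624 + 4 = 1953124

1953124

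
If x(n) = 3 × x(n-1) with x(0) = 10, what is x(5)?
Computing step by step:
x(0) = 10
x(1) = 3 × 10 = 30
x(2) = 3 × 30 = 90
x(3) = 3 × 90 = 270
x(4) = 3 × 270 = 810
x(5) = 3 × 810 = 2430

2430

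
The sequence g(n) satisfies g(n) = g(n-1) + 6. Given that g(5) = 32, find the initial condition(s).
g(5) = g(0) + 5·6, so g(0) = 32 - 30 = 2.

g(0) = 2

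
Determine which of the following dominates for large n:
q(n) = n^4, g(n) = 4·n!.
Comparing growth rates:
Growth-rate hierarchy: log n ≺ any polynomial ≺ any exponential cⁿ (c>1) ≺ n! ≺ nⁿ.
factorial dominates polynomial degree 4 asymptotically.

g(n) grows faster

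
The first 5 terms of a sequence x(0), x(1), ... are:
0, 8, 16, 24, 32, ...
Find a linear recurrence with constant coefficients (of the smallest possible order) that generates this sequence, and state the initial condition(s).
Look for the lowest-order linear relation among consecutive terms.
Observation: consecutive differences are constant (= 8).
Check at n=2: 1·8 + 8 = 16. ✓

x(n) = x(n-1) + 8, x(0) = 0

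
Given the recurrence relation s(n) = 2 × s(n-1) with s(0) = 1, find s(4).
Computing step by step:
s(0) = 1
s(1) = 2 × 1 = 2
s(2) = 2 × 2 = 4
s(3) = 2 × 4 = 8
s(4) = 2 × 8 = 16

16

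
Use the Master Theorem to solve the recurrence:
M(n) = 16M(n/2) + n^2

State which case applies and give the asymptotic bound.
Master Theorem template: M(n) = a·M(n/b) + f(n).
Here: a=16, b=2, f(n)=n^2
Compute log_b(a) = log_2(16) = 4.
f(n) = n^2 = O(n^(4-ε)) with ε = 2. Case 1: M(n) = Θ(n^log_b(a)) = Θ(n^4).

Case 1: M(n) = Θ(n^4)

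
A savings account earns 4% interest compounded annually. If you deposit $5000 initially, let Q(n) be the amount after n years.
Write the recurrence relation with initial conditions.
Each year the balance grows by 4%, i.e. is multiplied by 1 + 4/100 = 1.04, so Q(n) = 1.04 × Q(n-1). The initial deposit gives Q(0) = 5000.
Unrolling gives the closed form Q(n) = 5000 × (1.04)ⁿ.

Q(n) = 1.04 × Q(n-1), Q(0) = 5000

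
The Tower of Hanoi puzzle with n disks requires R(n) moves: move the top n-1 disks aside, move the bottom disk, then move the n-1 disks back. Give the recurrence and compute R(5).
Moving n disks = move the top n-1 disks aside (R(n-1) moves) + move the largest disk (1 move) + move the n-1 disks back on top (R(n-1) moves), so R(n) = 2R(n-1) + 1, with R(1) = 1 (a single disk takes one move).
First terms: 1, 3, 7, 15, 31, … — each is one less than a power of 2. Indeed R(n) + 1 = 2(R(n-1) + 1) with R(1) + 1 = 2, so R(n) + 1 = 2ⁿ and R(n) = 2ⁿ - 1.
Hence R(5) = 2^5 - 1 = 32 - 1 = 31.

R(n) = 2R(n-1) + 1, R(1) = 1; R(5) = 31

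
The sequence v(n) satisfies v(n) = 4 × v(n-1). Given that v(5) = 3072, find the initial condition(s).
In general v(n) = 4ⁿ · v(0). At n = 5: v(0) = v(5) / 4^5 = 3072 / 1024 = 3.

v(0) = 3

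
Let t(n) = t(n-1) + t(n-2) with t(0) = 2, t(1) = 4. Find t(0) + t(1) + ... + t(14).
Computing the sequence terms: 2, 4, 6, 10, 16, 26, 42, 68, 110, 178, 288, 466, 754, 1220, 1974
Adding these values together:

5164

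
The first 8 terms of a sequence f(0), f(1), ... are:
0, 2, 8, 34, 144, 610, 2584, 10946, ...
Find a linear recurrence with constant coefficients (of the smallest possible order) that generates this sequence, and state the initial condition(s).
Look for the lowest-order linear relation among consecutive terms.
Observation: f(n) - 4·f(n-1) - (1)·f(n-2) = 0 holds for the shown terms, and no order-1 relation f(n) = α·f(n-1) + β fits.
Check at n=3: 4·8 + (1)·2 = 34. ✓

f(n) = 4f(n-1) + f(n-2), f(0) = 0, f(1) = 2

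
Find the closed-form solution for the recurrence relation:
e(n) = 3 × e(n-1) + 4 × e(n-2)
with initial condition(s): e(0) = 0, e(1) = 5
Recurrence: e(n) = 3 × e(n-1) + 4 × e(n-2), initial: e(0) = 0, e(1) = 5.
Characteristic equation: r² - 3r - 4 = 0, which factors as (r - 4)(r + 1) = 0, so r = 4, -1. General solution e(n) = A·4ⁿ + B·(-1)ⁿ. From e(0) = 0: A + B = 0. From e(1) = 5: 4A - 1B = 5. Solving gives A = 1, B = -1.

e(n) = 4ⁿ - (-1)ⁿ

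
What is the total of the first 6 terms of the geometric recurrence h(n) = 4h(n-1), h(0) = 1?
Computing the sequence terms: 1, 4, 16, 64, 256, 1024
Adding these values together:

1365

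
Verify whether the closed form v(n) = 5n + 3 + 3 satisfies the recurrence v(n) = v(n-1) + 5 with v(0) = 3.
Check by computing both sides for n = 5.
From the recurrence with v(0) = 3:
  v(0) = 3, v(1) = 8, v(2) = 13, v(3) = 18, v(4) = 23, v(5) = 28
  so the recurrence gives v(5) = 28.
From the proposed closed form v(n) = 5n + 3 + 3:
  v(5) = 31.
The recurrence gives 28 but the closed form gives 31, so the closed form does not satisfy the recurrence.

No, the closed form is incorrect.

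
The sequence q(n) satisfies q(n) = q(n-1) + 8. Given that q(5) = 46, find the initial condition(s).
q(5) = q(0) + 5·8, so q(0) = 46 - 40 = 6.

q(0) = 6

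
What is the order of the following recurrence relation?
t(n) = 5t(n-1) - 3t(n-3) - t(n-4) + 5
The order is the largest lag k for which t(n-k) appears. Here the deepest term is t(n-4) (the 5 term is non-homogeneous and does not affect the order), so the order is 4.

Order 4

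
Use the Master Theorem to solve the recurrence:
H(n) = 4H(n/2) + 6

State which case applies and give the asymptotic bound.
Master Theorem template: H(n) = a·H(n/b) + f(n).
Here: a=4, b=2, f(n)=6
Compute log_b(a) = log_2(4) = 2.
f(n) = 6 = O(n^(2-ε)) with ε = 2. Case 1: H(n) = Θ(n^log_b(a)) = Θ(n^2).

Case 1: H(n) = Θ(n^2)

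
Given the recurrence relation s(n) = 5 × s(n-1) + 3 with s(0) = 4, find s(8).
Computing step by step:
s(0) = 4
s(1) = 5 × 4 + 3 = 23
s(2) = 5 × 23 + 3 = 118
s(3) = 5 × 118 + 3 = 593
s(4) = 5 × 593 + 3 = 2968
s(5) = 5 × 2968 + 3 = 14843
s(6) = 5 × 14843 + 3 = 74218
s(7) = 5 × 74218 + 3 = 371093
s(8) = 5 × 371093 + 3 = 1855468

1855468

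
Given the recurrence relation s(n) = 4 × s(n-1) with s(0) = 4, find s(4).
Computing step by step:
s(0) = 4
s(1) = 4 × 4 = 16
s(2) = 4 × 16 = 64
s(3) = 4 × 64 = 256
s(4) = 4 × 256 = 1024

1024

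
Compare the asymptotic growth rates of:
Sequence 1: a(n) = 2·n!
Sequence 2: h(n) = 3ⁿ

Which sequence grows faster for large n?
Comparing growth rates:
Growth-rate hierarchy: log n ≺ any polynomial ≺ any exponential cⁿ (c>1) ≺ n! ≺ nⁿ.
factorial dominates exponential base 3 asymptotically.

a(n) grows faster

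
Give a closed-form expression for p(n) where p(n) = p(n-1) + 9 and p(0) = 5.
Recurrence: p(n) = p(n-1) + 9, initial: p(0) = 5.
Each step adds 9, so p(n) = p(0) + 9n = 9n + 5.

p(n) = 9n + 5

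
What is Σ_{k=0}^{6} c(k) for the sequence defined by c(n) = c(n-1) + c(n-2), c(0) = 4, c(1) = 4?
Computing the sequence terms: 4, 4, 8, 12, 20, 32, 52
Adding these values together:

132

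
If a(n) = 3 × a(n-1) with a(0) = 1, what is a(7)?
Computing step by step:
a(0) = 1
a(1) = 3 × 1 = 3
a(2) = 3 × 3 = 9
a(3) = 3 × 9 = 27
a(4) = 3 × 27 = 81
a(5) = 3 × 81 = 243
a(6) = 3 × 243 = 729
a(7) = 3 × 729 = 2187

2187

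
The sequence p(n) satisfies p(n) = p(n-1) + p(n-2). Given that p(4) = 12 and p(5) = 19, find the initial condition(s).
Work backwards using p(k) = p(k+2) - p(k+1):
p(3) = p(5) - p(4) = 19 - 12 = 7
p(2) = p(4) - p(3) = 12 - 7 = 5
p(1) = p(3) - p(2) = 7 - 5 = 2
p(0) = p(2) - p(1) = 5 - 2 = 3

p(0) = 3, p(1) = 2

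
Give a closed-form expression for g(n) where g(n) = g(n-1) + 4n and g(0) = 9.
Recurrence: g(n) = g(n-1) + 4n, initial: g(0) = 9.
Telescoping: g(n) = g(0) + 4·Σᵢ₌₁ⁿ i = 9 + 4·n(n+1)/2.

g(n) = 4·n(n+1)/2 + 9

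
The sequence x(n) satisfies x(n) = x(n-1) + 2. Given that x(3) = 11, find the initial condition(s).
x(3) = x(0) + 3·2, so x(0) = 11 - 6 = 5.

x(0) = 5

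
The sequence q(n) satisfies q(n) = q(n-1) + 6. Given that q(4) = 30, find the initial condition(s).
q(4) = q(0) + 4·6, so q(0) = 30 - 24 = 6.

q(0) = 6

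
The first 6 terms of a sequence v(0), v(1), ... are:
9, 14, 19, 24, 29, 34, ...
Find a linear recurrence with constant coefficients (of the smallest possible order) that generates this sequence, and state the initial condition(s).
Look for the lowest-order linear relation among consecutive terms.
Observation: consecutive differences are constant (= 5).
Check at n=2: 1·14 + 5 = 19. ✓

v(n) = v(n-1) + 5, v(0) = 9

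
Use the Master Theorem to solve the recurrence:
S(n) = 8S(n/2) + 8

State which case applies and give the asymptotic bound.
Master Theorem template: S(n) = a·S(n/b) + f(n).
Here: a=8, b=2, f(n)=8
Compute log_b(a) = log_2(8) = 3.
f(n) = 8 = O(n^(3-ε)) with ε = 3. Case 1: S(n) = Θ(n^log_b(a)) = Θ(n^3).

Case 1: S(n) = Θ(n^3)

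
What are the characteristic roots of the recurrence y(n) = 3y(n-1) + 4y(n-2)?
Substitute y(n) = rⁿ and divide through by rⁿ⁻²: r² - 3r - 4 = 0
Factor: (r + 1)(r - 4) = 0, so r = -1, 4.
General solution: y(n) = A·(-1)ⁿ + B·4ⁿ

Characteristic: r² - 3r - 4 = 0, Roots: r = -1, 4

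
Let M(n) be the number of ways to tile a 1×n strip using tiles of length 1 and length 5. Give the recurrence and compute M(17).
Condition on the last tile: it has length 1 (leaving a 1×(n-1) strip) or length 5 (leaving a 1×(n-5) strip), so M(n) = M(n-1) + M(n-5) (order-5 linear recurrence).
For 0 ≤ i < 5 only unit tiles fit, so M(i) = 1.
Iterating the recurrence: M(5) = 2, M(6) = 3, M(7) = 4, M(8) = 5, M(9) = 6, M(10) = 8, M(11) = 11, M(12) = 15, M(13) = 20, M(14) = 26, M(15) = 34, M(16) = 45, M(17) = 60.

M(n) = M(n-1) + M(n-5), with M(i) = 1 for 0 ≤ i < 5; M(17) = 60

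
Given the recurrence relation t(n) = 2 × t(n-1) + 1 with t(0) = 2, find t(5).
Computing step by step:
t(0) = 2
t(1) = 2 × 2 + 1 = 5
t(2) = 2 × 5 + 1 = 11
t(3) = 2 × 11 + 1 = 23
t(4) = 2 × 23 + 1 = 47
t(5) = 2 × 47 + 1 = 95

95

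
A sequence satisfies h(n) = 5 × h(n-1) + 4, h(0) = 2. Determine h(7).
Computing step by step:
h(0) = 2
h(1) = 5 × 2 + 4 = 14
h(2) = 5 × 14 + 4 = 74
h(3) = 5 × 74 + 4 = 374
h(4) = 5 × 374 + 4 = 1874
h(5) = 5 × 1874 + 4 = 9374
h(6) = 5 × 9374 + 4 = 46874
h(7) = 5 × 46874 + 4 = 234374

234374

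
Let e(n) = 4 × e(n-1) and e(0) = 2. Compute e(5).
Computing step by step:
e(0) = 2
e(1) = 4 × 2 = 8
e(2) = 4 × 8 = 32
e(3) = 4 × 32 = 128
e(4) = 4 × 128 = 512
e(5) = 4 × 512 = 2048

2048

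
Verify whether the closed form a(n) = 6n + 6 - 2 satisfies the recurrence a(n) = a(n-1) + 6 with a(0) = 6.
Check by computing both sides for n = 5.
From the recurrence with a(0) = 6:
  a(0) = 6, a(1) = 12, a(2) = 18, a(3) = 24, a(4) = 30, a(5) = 36
  so the recurrence gives a(5) = 36.
From the proposed closed form a(n) = 6n + 6 - 2:
  a(5) = 34.
The recurrence gives 36 but the closed form gives 34, so the closed form does not satisfy the recurrence.

No, the closed form is incorrect.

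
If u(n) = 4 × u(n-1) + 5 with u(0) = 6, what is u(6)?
Computing step by step:
u(0) = 6
u(1) = 4 × 6 + 5 = 29
u(2) = 4 × 29 + 5 = 121
u(3) = 4 × 121 + 5 = 489
u(4) = 4 × 489 + 5 = 1961
u(5) = 4 × 1961 + 5 = 7849
u(6) = 4 × 7849 + 5 = 31401

31401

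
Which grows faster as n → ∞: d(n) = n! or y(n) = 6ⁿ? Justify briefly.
Comparing growth rates:
Growth-rate hierarchy: log n ≺ any polynomial ≺ any exponential cⁿ (c>1) ≺ n! ≺ nⁿ.
factorial dominates exponential base 6 asymptotically.

d(n) grows faster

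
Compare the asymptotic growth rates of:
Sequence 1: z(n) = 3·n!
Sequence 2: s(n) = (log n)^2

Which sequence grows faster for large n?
Comparing growth rates:
Growth-rate hierarchy: log n ≺ any polynomial ≺ any exponential cⁿ (c>1) ≺ n! ≺ nⁿ.
factorial dominates polylogarithmic (log n)^2 asymptotically.

z(n) grows faster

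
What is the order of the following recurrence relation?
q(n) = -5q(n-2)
The order is the largest lag k for which q(n-k) appears. Here the deepest term is q(n-2), so the order is 2.

Order 2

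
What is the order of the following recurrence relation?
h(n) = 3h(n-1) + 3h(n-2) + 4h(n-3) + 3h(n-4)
The order is the largest lag k for which h(n-k) appears. Here the deepest term is h(n-4), so the order is 4.

Order 4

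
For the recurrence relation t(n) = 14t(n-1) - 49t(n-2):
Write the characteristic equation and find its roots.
Substitute t(n) = rⁿ and divide through by rⁿ⁻²: r² - 14r + 49 = 0
Factor: (r - 7)² = 0, so r = 7 (double root).
General solution: t(n) = (A + Bn)·7ⁿ

Characteristic: r² - 14r + 49 = 0, Roots: r = 7 (double root)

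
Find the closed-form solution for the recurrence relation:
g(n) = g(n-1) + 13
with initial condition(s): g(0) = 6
Recurrence: g(n) = g(n-1) + 13, initial: g(0) = 6.
Each step adds 13, so g(n) = g(0) + 13n = 13n + 6.

g(n) = 13n + 6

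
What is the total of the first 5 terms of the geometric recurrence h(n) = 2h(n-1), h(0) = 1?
Computing the sequence terms: 1, 2, 4, 8, 16
Adding these values together:

31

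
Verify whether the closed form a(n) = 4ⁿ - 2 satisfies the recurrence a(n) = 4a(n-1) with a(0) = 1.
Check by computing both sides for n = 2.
From the recurrence with a(0) = 1:
  a(0) = 1, a(1) = 4, a(2) = 16
  so the recurrence gives a(2) = 16.
From the proposed closed form a(n) = 4ⁿ - 2:
  a(2) = 14.
The recurrence gives 16 but the closed form gives 14, so the closed form does not satisfy the recurrence.

No, the closed form is incorrect.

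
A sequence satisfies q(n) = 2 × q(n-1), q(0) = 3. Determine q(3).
Computing step by step:
q(0) = 3
q(1) = 2 × 3 = 6
q(2) = 2 × 6 = 12
q(3) = 2 × 12 = 24

24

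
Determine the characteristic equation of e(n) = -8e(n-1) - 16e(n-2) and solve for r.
Substitute e(n) = rⁿ and divide through by rⁿ⁻²: r² + 8r + 16 = 0
Factor: (r + 4)² = 0, so r = -4 (double root).
General solution: e(n) = (A + Bn)·(-4)ⁿ

Characteristic: r² + 8r + 16 = 0, Roots: r = -4 (double root)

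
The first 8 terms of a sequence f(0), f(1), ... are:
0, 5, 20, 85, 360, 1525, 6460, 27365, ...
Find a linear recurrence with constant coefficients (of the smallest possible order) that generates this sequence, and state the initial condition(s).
Look for the lowest-order linear relation among consecutive terms.
Observation: f(n) - 4·f(n-1) - (1)·f(n-2) = 0 holds for the shown terms, and no order-1 relation f(n) = α·f(n-1) + β fits.
Check at n=3: 4·20 + (1)·5 = 85. ✓

f(n) = 4f(n-1) + f(n-2), f(0) = 0, f(1) = 5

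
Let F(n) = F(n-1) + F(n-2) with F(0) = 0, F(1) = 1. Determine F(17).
Computing the sequence terms:
0, 1, 1, 2, 3, 5, 8, 13, 21, 34, 55, 89, 144, 233, 377, 610, 987, 1597

1597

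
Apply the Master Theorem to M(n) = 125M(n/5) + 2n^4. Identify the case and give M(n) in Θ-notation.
Master Theorem template: M(n) = a·M(n/b) + f(n).
Here: a=125, b=5, f(n)=2n^4
Compute log_b(a) = log_5(125) = 3.
f(n) = 2n^4 = Ω(n^(3+ε)) with ε = 1, and the regularity condition holds (a·f(n/b) = (a/b^4)·f(n) with a/b^4 = 5^-1 < 1). Case 3: M(n) = Θ(f(n)) = Θ(n^4).

Case 3: M(n) = Θ(n^4)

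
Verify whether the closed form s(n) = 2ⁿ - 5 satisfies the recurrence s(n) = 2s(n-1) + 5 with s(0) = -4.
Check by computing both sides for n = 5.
From the recurrence with s(0) = -4:
  s(0) = -4, s(1) = -3, s(2) = -1, s(3) = 3, s(4) = 11, s(5) = 27
  so the recurrence gives s(5) = 27.
From the proposed closed form s(n) = 2ⁿ - 5:
  s(5) = 27.
Both sides give 27 at n = 5, and the initial condition(s) match, so the closed form is consistent.

Yes, the closed form is correct.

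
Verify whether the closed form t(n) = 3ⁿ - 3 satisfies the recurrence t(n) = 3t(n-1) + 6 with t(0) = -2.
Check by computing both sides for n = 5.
From the recurrence with t(0) = -2:
  t(0) = -2, t(1) = 0, t(2) = 6, t(3) = 24, t(4) = 78, t(5) = 240
  so the recurrence gives t(5) = 240.
From the proposed closed form t(n) = 3ⁿ - 3:
  t(5) = 240.
Both sides give 240 at n = 5, and the initial condition(s) match, so the closed form is consistent.

Yes, the closed form is correct.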